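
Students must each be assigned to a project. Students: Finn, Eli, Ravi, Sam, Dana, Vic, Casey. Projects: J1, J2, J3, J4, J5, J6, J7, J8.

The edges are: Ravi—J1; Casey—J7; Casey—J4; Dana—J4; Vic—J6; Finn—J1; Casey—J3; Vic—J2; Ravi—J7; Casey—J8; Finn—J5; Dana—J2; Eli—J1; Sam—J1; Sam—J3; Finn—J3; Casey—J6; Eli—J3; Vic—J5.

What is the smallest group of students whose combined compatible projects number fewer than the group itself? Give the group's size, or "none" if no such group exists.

A matching saturating every student exists, for instance Finn→J5, Eli→J1, Ravi→J7, Sam→J3, Dana→J4, Vic→J2, Casey→J6.
By Hall's marriage theorem, this means |N(S)| ≥ |S| for every subset S, so no violating subset exists.

none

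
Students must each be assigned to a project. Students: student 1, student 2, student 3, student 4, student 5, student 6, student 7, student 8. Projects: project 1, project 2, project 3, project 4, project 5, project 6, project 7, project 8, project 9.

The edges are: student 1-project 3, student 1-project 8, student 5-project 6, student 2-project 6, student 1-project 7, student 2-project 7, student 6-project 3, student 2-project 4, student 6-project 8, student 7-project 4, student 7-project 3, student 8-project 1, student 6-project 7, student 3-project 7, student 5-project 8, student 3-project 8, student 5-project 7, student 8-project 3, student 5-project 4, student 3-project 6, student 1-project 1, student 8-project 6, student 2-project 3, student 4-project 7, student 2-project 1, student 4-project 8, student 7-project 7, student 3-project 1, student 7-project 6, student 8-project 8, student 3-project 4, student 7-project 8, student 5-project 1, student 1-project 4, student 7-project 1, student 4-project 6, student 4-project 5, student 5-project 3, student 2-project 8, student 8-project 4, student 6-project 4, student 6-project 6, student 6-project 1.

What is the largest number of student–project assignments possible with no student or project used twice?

For example, pair student 1–project 8, student 2–project 4, student 3–project 1, student 4–project 5, student 5–project 6, student 6–project 7, student 7–project 3.
The set {student 1, student 2, student 3, student 5, student 6, student 7, student 8} has only 6 neighbours ({project 1, project 3, project 4, project 6, project 7, project 8}), so by Hall's theorem at most 7 of the 8 students can be matched.

7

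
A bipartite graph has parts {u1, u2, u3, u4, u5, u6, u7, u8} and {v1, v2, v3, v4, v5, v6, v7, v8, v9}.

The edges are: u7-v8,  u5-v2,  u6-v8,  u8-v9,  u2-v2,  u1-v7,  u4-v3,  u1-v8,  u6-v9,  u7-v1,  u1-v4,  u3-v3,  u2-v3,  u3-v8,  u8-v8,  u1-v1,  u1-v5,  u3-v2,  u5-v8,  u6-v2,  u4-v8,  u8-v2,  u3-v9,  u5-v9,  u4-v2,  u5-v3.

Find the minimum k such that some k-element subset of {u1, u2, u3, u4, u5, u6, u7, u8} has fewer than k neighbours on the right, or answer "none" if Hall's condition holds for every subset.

Take S = {u2, u3, u4, u5, u6}. Its neighbourhood is {v2, v3, v8, v9}, so |N(S)| = 4 < |S| = 5.
Every subset of size less than 5 has at least as many neighbours as members, so 5 is the minimum.

5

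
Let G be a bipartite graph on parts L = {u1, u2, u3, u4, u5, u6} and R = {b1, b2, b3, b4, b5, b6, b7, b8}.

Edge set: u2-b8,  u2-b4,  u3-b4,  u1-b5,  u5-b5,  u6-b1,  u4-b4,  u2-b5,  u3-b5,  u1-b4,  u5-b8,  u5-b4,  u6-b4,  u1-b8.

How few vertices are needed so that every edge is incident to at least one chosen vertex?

A maximum matching has 4 edges (e.g. u1–b4, u2–b8, u3–b5, u6–b1).
By König's theorem the minimum vertex cover has the same size. One such cover is {u6, b4, b5, b8}.

4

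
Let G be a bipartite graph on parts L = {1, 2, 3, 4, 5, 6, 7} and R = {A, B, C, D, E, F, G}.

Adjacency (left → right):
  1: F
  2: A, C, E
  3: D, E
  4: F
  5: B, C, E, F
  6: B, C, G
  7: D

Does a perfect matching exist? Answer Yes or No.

No

The set {1, 4} has only 1 neighbour ({F}), so by Hall's theorem at most 6 of the 7 left vertices can be matched.
Hence no matching covers every left vertex.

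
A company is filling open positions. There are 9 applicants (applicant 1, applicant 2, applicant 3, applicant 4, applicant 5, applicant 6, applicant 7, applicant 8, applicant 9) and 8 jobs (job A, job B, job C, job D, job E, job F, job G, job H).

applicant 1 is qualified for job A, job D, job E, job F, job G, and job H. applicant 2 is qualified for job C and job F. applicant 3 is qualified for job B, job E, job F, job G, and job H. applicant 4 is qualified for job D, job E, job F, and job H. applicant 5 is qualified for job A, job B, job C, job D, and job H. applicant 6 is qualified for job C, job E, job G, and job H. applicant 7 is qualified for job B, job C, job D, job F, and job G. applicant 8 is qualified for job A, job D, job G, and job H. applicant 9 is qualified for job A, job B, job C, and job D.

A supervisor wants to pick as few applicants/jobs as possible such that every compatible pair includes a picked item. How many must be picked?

8

A maximum matching has 8 edges (e.g. applicant 1–job D, applicant 2–job C, applicant 3–job B, applicant 4–job E, applicant 5–job H, applicant 6–job G, applicant 7–job F, applicant 8–job A).
By König's theorem the minimum vertex cover has the same size. One such cover is {job A, job B, job C, job D, job E, job F, job G, job H}.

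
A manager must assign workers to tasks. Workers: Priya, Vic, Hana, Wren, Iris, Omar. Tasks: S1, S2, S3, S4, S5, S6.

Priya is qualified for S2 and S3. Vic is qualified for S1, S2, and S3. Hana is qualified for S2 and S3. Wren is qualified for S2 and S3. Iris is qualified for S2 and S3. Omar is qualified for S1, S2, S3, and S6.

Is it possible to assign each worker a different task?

The set {Priya, Hana, Wren, Iris} has only 2 neighbours ({S2, S3}), so by Hall's theorem at most 4 of the 6 workers can be matched.
Hence no matching covers every worker.

No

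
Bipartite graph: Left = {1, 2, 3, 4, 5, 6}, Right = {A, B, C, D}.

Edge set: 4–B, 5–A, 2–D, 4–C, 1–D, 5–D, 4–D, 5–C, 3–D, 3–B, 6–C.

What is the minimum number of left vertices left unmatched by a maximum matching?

One maximum matching: 1–D, 3–B, 4–C, 5–A.
The set {1, 2, 3, 4, 6} has only 3 neighbours ({B, C, D}), so by Hall's theorem at most 4 of the 6 left vertices can be matched.
That matches 4 of the 6, leaving 2 unmatched; no matching can do better.

2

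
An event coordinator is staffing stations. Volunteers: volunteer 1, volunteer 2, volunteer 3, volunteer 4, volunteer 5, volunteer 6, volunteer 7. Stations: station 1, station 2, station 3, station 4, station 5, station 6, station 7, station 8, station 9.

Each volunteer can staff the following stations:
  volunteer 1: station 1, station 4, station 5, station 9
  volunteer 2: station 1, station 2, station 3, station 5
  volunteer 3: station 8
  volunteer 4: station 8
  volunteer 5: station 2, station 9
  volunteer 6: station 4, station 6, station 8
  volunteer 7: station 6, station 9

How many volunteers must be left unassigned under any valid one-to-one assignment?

1

For example, pair volunteer 1→station 4, volunteer 2→station 1, volunteer 3→station 8, volunteer 5→station 2, volunteer 6→station 6, volunteer 7→station 9.
The set {volunteer 3, volunteer 4} has only 1 neighbour ({station 8}), so by Hall's theorem at most 6 of the 7 volunteers can be matched.
That matches 6 of the 7, leaving 1 unmatched; no matching can do better.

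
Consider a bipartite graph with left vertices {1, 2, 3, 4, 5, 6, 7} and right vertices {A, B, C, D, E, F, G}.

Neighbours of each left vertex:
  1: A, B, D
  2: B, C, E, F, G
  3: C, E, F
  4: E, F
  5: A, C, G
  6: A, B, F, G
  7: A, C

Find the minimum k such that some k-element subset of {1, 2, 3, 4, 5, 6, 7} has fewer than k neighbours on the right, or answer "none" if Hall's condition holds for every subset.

A matching saturating every left vertex exists, for instance 1→D, 2→B, 3→E, 4→F, 5→G, 6→A, 7→C.
By Hall's marriage theorem, this means |N(S)| ≥ |S| for every subset S, so no violating subset exists.

none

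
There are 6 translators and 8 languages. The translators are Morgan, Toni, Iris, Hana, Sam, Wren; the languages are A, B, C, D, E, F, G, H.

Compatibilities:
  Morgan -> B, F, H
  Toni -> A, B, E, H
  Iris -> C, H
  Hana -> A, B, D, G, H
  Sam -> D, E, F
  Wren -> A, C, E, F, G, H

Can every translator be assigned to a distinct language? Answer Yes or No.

Yes

A valid assignment of size 6: Morgan–F, Toni–B, Iris–C, Hana–A, Sam–E, Wren–G.
All 6 translators are covered.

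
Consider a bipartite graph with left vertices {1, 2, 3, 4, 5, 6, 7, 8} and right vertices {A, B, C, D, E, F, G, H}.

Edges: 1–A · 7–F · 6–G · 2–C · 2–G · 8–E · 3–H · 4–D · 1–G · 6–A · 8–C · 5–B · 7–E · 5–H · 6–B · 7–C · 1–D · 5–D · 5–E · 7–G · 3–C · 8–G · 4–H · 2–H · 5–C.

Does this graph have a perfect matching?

One maximum matching: 1-A, 2-G, 3-C, 4-D, 5-H, 6-B, 7-F, 8-E.
All 8 left vertices are covered.

Yes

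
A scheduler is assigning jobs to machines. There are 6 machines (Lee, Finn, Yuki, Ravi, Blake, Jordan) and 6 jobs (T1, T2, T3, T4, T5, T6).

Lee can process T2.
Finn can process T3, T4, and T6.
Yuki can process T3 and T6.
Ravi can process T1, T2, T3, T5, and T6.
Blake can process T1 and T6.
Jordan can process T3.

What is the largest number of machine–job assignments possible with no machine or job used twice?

A valid assignment of size 6: Lee–T2, Finn–T4, Yuki–T6, Ravi–T5, Blake–T1, Jordan–T3.
This saturates every machine, so 6 is the maximum.

6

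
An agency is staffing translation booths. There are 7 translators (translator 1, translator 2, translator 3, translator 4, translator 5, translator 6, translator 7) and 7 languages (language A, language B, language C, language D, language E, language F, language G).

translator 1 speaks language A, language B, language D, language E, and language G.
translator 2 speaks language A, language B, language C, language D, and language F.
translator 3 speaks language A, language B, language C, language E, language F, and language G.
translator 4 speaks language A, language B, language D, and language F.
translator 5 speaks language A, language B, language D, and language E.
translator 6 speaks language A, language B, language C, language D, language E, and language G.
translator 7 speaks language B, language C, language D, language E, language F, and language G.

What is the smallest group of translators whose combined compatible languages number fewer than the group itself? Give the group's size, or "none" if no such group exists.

A matching saturating every translator exists, for instance translator 1→language D, translator 2→language A, translator 3→language C, translator 4→language B, translator 5→language E, translator 6→language G, translator 7→language F.
By Hall's marriage theorem, this means |N(S)| ≥ |S| for every subset S, so no violating subset exists.

none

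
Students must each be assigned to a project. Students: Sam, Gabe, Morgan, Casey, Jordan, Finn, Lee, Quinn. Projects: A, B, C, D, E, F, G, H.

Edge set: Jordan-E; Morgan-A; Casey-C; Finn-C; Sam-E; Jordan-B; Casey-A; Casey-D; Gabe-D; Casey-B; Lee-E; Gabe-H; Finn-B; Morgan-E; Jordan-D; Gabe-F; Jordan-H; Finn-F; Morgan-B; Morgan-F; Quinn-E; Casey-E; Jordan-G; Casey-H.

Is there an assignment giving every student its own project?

The set {Sam, Lee, Quinn} has only 1 neighbour ({E}), so by Hall's theorem at most 6 of the 8 students can be matched.
Hence no matching covers every student.

No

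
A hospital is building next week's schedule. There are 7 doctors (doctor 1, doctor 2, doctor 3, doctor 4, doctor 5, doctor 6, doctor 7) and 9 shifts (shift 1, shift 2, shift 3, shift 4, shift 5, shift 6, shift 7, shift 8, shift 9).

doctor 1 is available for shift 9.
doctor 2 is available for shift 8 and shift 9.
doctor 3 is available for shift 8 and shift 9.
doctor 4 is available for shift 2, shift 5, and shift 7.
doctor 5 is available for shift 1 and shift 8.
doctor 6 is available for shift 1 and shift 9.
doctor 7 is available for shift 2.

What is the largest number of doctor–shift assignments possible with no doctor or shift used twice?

5

A valid assignment of size 5: doctor 1→shift 9, doctor 2→shift 8, doctor 4→shift 5, doctor 5→shift 1, doctor 7→shift 2.
The set {doctor 1, doctor 2, doctor 3, doctor 5, doctor 6} has only 3 neighbours ({shift 1, shift 8, shift 9}), so by Hall's theorem at most 5 of the 7 doctors can be matched.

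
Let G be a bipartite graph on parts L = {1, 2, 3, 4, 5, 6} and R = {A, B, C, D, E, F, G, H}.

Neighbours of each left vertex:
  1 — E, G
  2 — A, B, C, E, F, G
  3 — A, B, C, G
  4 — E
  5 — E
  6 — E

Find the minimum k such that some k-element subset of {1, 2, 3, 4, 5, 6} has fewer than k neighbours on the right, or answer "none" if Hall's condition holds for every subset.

Take S = {4, 5}. Its neighbourhood is {E}, so |N(S)| = 1 < |S| = 2.
No single vertex violates Hall's condition since each has at least one neighbour, so 2 is the minimum.

2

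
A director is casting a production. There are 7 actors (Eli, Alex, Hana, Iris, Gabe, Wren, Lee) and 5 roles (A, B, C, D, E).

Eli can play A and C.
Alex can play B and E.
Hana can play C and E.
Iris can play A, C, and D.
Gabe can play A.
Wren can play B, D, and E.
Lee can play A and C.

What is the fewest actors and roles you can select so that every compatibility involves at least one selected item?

5

A maximum matching has 5 edges (e.g. Eli–C, Alex–B, Hana–E, Iris–D, Gabe–A).
By König's theorem the minimum vertex cover has the same size. One such cover is {A, B, C, D, E}.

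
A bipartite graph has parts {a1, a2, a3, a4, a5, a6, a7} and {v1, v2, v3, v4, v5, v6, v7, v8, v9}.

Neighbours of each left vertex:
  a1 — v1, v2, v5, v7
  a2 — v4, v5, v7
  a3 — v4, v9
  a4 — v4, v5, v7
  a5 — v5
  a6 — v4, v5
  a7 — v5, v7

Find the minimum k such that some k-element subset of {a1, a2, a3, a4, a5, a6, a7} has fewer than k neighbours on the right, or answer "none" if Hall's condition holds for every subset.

Take S = {a2, a4, a5, a6}. Its neighbourhood is {v4, v5, v7}, so |N(S)| = 3 < |S| = 4.
Every subset of size less than 4 has at least as many neighbours as members, so 4 is the minimum.

4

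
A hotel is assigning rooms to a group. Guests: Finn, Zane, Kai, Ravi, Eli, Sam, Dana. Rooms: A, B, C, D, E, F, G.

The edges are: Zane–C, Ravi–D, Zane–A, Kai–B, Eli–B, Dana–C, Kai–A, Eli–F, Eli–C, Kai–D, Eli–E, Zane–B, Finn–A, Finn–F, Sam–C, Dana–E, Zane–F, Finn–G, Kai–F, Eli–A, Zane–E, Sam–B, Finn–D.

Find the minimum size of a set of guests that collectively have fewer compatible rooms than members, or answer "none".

A matching saturating every guest exists, for instance Finn→G, Zane→C, Kai→F, Ravi→D, Eli→A, Sam→B, Dana→E.
By Hall's marriage theorem, this means |N(S)| ≥ |S| for every subset S, so no violating subset exists.

none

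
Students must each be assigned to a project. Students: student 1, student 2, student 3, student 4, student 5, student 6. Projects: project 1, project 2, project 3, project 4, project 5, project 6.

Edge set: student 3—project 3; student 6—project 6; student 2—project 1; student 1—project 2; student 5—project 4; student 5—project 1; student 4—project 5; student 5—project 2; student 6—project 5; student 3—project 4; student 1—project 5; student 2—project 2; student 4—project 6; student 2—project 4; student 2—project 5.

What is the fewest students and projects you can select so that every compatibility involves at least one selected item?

6

A maximum matching has 6 edges (e.g. student 1–project 2, student 2–project 1, student 3–project 3, student 4–project 6, student 5–project 4, student 6–project 5).
By König's theorem the minimum vertex cover has the same size. One such cover is {student 1, student 2, student 3, student 4, student 5, student 6}.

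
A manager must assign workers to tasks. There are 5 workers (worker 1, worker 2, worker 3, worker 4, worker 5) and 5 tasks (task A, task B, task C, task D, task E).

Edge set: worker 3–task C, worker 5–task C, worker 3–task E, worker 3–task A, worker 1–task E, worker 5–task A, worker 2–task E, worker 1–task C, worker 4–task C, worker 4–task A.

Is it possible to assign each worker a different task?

No

The set {worker 1, worker 2, worker 3, worker 4, worker 5} has only 3 neighbours ({task A, task C, task E}), so by Hall's theorem at most 3 of the 5 workers can be matched.
Hence no matching covers every worker.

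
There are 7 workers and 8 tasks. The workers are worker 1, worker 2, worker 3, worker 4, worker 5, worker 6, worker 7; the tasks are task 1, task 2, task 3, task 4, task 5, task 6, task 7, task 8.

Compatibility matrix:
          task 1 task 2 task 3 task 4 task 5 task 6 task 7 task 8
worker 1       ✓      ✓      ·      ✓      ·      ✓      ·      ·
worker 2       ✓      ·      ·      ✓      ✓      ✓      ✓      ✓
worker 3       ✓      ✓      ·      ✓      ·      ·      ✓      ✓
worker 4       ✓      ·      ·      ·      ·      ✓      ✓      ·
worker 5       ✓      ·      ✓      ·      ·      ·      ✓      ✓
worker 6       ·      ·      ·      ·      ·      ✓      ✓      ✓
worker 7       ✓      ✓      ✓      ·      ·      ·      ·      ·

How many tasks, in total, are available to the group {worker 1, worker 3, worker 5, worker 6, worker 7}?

7

The union of neighbours of {worker 1, worker 3, worker 5, worker 6, worker 7} is {task 1, task 2, task 3, task 4, task 6, task 7, task 8}, which has 7 elements.
Since |N(S)| = 7 ≥ |S| = 5, Hall's condition holds for this subset.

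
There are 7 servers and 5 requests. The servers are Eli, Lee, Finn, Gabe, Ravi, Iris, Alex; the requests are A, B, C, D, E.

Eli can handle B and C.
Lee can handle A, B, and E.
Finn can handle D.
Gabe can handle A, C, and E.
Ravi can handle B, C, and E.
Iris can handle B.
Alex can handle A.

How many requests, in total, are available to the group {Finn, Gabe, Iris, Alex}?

The union of neighbours of {Finn, Gabe, Iris, Alex} is {A, B, C, D, E}, which has 5 elements.
Since |N(S)| = 5 ≥ |S| = 4, Hall's condition holds for this subset.

5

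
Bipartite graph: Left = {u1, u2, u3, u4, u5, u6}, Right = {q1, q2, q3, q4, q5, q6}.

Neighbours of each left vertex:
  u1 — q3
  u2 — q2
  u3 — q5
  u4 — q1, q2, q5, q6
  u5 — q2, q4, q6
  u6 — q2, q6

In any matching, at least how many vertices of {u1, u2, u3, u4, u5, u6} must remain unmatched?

0

For example, pair u1–q3, u2–q2, u3–q5, u4–q1, u5–q4, u6–q6.
All 6 left vertices are matched, so no larger matching exists.
That matches 6 of the 6, leaving 0 unmatched; no matching can do better.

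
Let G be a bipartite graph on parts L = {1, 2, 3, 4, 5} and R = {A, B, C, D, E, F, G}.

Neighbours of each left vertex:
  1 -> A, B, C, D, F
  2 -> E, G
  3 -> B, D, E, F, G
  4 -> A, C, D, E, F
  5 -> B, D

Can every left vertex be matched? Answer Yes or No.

Yes

A valid assignment of size 5: 1–A, 2–G, 3–F, 4–E, 5–B.
Every left vertex is matched, so this matching saturates all of them.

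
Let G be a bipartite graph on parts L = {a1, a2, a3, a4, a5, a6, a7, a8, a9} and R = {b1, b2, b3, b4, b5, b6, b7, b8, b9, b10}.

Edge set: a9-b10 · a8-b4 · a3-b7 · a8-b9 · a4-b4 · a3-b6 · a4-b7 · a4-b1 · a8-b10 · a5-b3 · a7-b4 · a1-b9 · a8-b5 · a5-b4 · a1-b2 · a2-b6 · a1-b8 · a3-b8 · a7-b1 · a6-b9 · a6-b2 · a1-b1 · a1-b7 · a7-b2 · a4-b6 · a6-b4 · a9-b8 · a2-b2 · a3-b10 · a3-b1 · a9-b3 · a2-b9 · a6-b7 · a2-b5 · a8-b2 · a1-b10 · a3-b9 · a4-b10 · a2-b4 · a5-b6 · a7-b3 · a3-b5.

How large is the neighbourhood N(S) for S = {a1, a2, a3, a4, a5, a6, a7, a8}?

The union of neighbours of {a1, a2, a3, a4, a5, a6, a7, a8} is {b1, b2, b3, b4, b5, b6, b7, b8, b9, b10}, which has 10 elements.
Since |N(S)| = 10 ≥ |S| = 8, Hall's condition holds for this subset.

10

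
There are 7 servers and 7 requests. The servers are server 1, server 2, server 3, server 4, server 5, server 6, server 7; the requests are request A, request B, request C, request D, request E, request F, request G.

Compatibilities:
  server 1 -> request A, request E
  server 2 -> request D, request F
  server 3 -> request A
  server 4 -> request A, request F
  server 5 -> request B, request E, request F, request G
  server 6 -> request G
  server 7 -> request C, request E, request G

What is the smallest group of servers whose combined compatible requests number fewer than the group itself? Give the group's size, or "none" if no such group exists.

A matching saturating every server exists, for instance server 1→request E, server 2→request D, server 3→request A, server 4→request F, server 5→request B, server 6→request G, server 7→request C.
By Hall's marriage theorem, this means |N(S)| ≥ |S| for every subset S, so no violating subset exists.

none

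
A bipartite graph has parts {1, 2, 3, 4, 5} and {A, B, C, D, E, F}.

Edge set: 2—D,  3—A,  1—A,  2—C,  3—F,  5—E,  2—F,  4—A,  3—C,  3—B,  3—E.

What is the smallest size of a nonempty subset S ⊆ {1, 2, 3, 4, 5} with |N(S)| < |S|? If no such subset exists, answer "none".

Take S = {1, 4}. Its neighbourhood is {A}, so |N(S)| = 1 < |S| = 2.
No single vertex violates Hall's condition since each has at least one neighbour, so 2 is the minimum.

2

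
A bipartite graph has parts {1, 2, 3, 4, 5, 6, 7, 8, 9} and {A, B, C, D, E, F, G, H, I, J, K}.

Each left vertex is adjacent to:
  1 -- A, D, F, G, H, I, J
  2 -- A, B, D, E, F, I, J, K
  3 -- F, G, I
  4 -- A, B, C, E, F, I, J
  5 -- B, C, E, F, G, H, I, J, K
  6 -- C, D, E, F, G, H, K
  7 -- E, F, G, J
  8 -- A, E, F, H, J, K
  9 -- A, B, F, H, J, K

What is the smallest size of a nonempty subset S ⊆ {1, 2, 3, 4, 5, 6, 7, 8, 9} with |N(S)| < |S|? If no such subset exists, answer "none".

none

A matching saturating every left vertex exists, for instance 1→H, 2→B, 3→I, 4→E, 5→G, 6→K, 7→F, 8→A, 9→J.
By Hall's marriage theorem, this means |N(S)| ≥ |S| for every subset S, so no violating subset exists.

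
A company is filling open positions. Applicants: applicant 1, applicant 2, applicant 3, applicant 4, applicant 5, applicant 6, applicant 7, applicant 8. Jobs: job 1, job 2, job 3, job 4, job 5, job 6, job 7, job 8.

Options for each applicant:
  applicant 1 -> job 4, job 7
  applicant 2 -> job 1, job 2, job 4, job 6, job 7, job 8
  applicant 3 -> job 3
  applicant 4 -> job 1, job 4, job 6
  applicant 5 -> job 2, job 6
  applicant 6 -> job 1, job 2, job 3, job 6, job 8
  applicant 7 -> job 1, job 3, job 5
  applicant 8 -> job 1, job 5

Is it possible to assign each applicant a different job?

Yes

For example, pair applicant 1-job 4, applicant 2-job 7, applicant 3-job 3, applicant 4-job 6, applicant 5-job 2, applicant 6-job 8, applicant 7-job 5, applicant 8-job 1.
All 8 applicants are covered.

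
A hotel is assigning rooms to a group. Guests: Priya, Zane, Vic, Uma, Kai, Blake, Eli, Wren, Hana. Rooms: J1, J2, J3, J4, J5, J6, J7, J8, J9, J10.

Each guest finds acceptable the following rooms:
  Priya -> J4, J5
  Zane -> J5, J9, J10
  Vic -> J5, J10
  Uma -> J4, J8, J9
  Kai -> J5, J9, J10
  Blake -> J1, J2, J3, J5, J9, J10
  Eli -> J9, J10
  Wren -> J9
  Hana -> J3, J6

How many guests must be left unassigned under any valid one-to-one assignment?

One maximum matching: Priya-J4, Zane-J10, Vic-J5, Uma-J8, Kai-J9, Blake-J2, Hana-J3.
The set {Zane, Vic, Kai, Eli, Wren} has only 3 neighbours ({J10, J5, J9}), so by Hall's theorem at most 7 of the 9 guests can be matched.
That matches 7 of the 9, leaving 2 unmatched; no matching can do better.

2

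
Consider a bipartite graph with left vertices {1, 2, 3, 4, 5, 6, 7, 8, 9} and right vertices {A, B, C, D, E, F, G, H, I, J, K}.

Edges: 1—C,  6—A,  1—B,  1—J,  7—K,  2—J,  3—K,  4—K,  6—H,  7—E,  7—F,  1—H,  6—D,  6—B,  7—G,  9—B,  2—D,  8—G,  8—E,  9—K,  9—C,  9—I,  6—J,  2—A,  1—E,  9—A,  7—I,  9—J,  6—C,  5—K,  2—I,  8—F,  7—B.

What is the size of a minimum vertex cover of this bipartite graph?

{1, 2, 6, 7, 8, 9, K} is a vertex cover of size 7: every edge has an endpoint in this set.
No smaller cover exists because 1–E, 2–I, 3–K, 6–A, 7–B, 8–G, 9–J is a matching of size 7, and a cover must include an endpoint of each of these disjoint edges (König's theorem).

7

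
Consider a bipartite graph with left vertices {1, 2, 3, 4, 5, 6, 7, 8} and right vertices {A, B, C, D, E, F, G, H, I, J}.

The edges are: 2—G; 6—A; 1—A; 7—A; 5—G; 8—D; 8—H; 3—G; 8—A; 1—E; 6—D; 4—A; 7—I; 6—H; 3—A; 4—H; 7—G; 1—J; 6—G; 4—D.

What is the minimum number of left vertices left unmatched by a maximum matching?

One maximum matching: 1→E, 2→G, 3→A, 4→H, 6→D, 7→I.
The set {2, 3, 4, 5, 6, 8} has only 4 neighbours ({A, D, G, H}), so by Hall's theorem at most 6 of the 8 left vertices can be matched.
That matches 6 of the 8, leaving 2 unmatched; no matching can do better.

2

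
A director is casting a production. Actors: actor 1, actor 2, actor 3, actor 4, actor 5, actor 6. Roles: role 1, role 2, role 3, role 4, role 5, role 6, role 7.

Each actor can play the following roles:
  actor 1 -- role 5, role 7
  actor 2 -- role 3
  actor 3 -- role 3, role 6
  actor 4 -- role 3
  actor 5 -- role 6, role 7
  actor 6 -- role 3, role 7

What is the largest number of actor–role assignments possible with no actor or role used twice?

4

A valid assignment of size 4: actor 1-role 5, actor 2-role 3, actor 3-role 6, actor 5-role 7.
The set {actor 2, actor 3, actor 4, actor 5, actor 6} has only 3 neighbours ({role 3, role 6, role 7}), so by Hall's theorem at most 4 of the 6 actors can be matched.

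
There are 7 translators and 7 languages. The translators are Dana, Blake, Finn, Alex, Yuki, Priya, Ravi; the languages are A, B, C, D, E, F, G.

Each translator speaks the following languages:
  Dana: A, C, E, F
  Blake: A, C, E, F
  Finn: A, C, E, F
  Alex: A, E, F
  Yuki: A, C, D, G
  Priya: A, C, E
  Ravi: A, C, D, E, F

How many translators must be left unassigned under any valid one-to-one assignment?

1

One maximum matching: Dana-A, Blake-F, Finn-C, Alex-E, Yuki-G, Ravi-D.
The set {Dana, Blake, Finn, Alex, Priya} has only 4 neighbours ({A, C, E, F}), so by Hall's theorem at most 6 of the 7 translators can be matched.
That matches 6 of the 7, leaving 1 unmatched; no matching can do better.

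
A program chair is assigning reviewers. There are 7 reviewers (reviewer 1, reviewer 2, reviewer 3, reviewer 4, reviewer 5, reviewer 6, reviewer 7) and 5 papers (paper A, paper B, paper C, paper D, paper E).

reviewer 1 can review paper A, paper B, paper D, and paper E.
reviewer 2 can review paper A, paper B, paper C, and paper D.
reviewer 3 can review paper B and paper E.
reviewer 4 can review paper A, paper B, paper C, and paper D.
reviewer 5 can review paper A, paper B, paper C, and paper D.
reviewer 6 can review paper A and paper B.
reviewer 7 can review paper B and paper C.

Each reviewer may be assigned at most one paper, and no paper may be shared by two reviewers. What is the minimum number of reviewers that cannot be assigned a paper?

2

One maximum matching: reviewer 1-paper A, reviewer 2-paper B, reviewer 3-paper E, reviewer 4-paper D, reviewer 5-paper C.
The set {reviewer 1, reviewer 2, reviewer 3, reviewer 4, reviewer 5, reviewer 6, reviewer 7} has only 5 neighbours ({paper A, paper B, paper C, paper D, paper E}), so by Hall's theorem at most 5 of the 7 reviewers can be matched.
That matches 5 of the 7, leaving 2 unmatched; no matching can do better.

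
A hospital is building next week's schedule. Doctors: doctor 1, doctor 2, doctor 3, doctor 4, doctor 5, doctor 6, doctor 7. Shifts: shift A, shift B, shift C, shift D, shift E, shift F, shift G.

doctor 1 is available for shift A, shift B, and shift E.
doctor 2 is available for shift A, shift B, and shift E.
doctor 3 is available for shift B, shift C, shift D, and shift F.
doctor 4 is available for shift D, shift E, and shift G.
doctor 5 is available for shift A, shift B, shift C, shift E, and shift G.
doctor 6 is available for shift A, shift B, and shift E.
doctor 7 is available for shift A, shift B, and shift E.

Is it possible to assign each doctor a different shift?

No

The set {doctor 1, doctor 2, doctor 6, doctor 7} has only 3 neighbours ({shift A, shift B, shift E}), so by Hall's theorem at most 6 of the 7 doctors can be matched.
Hence no matching covers every doctor.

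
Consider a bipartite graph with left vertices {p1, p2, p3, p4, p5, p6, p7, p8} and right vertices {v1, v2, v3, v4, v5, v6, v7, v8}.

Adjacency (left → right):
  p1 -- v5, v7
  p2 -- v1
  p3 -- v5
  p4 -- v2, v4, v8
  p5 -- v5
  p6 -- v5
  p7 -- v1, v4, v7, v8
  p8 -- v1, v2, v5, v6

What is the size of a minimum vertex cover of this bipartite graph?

6

The 6 edges p1–v7, p2–v1, p3–v5, p4–v4, p7–v8, p8–v2 form a matching, so any vertex cover needs at least 6 vertices (one per matched edge).
Conversely {p1, p2, p4, p7, p8, v5} meets every edge and has exactly 6 vertices, so 6 is optimal.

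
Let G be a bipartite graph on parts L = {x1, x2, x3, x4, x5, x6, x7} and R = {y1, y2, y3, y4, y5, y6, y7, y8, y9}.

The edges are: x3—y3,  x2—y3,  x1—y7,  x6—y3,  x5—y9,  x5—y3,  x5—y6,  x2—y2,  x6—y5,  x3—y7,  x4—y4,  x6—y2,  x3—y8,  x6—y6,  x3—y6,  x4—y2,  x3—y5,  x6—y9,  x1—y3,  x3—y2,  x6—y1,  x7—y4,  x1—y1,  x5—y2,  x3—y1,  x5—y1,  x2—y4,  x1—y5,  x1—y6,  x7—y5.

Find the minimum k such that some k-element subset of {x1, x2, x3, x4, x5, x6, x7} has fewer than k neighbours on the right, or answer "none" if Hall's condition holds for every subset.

none

A matching saturating every left vertex exists, for instance x1→y7, x2→y3, x3→y1, x4→y2, x5→y6, x6→y9, x7→y4.
By Hall's marriage theorem, this means |N(S)| ≥ |S| for every subset S, so no violating subset exists.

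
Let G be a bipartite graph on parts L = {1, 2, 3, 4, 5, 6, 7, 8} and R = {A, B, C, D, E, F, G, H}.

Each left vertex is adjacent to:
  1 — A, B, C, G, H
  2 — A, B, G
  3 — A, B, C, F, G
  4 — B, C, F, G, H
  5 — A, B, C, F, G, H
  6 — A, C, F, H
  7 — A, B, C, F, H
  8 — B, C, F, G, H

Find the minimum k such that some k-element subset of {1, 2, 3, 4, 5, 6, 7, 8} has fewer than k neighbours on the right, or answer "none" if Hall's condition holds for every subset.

7

Take S = {1, 2, 3, 4, 5, 6, 7}. Its neighbourhood is {A, B, C, F, G, H}, so |N(S)| = 6 < |S| = 7.
Every subset of size less than 7 has at least as many neighbours as members, so 7 is the minimum.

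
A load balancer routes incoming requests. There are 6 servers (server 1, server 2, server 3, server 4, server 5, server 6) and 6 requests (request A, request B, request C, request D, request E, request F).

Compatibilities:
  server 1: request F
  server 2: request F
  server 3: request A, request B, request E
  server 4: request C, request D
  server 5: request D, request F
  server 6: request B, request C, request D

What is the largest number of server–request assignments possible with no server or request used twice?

For example, pair server 1-request F, server 3-request E, server 4-request C, server 5-request D, server 6-request B.
The set {server 1, server 2} has only 1 neighbour ({request F}), so by Hall's theorem at most 5 of the 6 servers can be matched.

5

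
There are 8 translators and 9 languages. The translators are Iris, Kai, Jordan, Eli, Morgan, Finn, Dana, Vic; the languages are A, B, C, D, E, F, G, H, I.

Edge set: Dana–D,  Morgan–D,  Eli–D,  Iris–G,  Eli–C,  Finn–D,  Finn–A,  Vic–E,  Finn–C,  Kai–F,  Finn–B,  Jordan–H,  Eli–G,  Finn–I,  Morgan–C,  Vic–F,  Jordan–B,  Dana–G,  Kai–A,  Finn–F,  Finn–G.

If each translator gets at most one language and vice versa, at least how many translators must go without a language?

One maximum matching: Iris-G, Kai-F, Jordan-B, Eli-D, Morgan-C, Finn-A, Vic-E.
The set {Iris, Eli, Morgan, Dana} has only 3 neighbours ({C, D, G}), so by Hall's theorem at most 7 of the 8 translators can be matched.
That matches 7 of the 8, leaving 1 unmatched; no matching can do better.

1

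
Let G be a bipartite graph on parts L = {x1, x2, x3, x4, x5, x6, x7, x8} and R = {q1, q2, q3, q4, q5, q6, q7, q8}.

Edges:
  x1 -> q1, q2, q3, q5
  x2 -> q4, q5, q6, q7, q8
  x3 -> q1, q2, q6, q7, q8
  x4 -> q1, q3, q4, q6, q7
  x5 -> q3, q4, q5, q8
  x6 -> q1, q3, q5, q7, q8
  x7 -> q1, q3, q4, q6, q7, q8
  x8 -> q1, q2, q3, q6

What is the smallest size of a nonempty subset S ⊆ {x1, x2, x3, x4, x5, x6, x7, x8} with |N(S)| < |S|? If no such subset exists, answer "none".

none

A matching saturating every left vertex exists, for instance x1→q2, x2→q5, x3→q1, x4→q7, x5→q3, x6→q8, x7→q4, x8→q6.
By Hall's marriage theorem, this means |N(S)| ≥ |S| for every subset S, so no violating subset exists.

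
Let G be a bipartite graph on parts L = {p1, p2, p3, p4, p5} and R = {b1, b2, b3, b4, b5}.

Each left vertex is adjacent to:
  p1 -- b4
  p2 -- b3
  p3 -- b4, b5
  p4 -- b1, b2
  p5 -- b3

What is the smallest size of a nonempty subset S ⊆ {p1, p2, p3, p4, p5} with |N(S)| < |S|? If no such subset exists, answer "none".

Take S = {p2, p5}. Its neighbourhood is {b3}, so |N(S)| = 1 < |S| = 2.
No single vertex violates Hall's condition since each has at least one neighbour, so 2 is the minimum.

2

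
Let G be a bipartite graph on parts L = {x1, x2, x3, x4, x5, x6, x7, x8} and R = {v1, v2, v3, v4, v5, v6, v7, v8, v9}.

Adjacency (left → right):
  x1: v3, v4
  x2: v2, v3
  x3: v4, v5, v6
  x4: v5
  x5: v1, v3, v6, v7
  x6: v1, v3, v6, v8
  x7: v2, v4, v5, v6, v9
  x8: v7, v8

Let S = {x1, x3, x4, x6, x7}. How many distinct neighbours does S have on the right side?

The union of neighbours of {x1, x3, x4, x6, x7} is {v1, v2, v3, v4, v5, v6, v8, v9}, which has 8 elements.
Since |N(S)| = 8 ≥ |S| = 5, Hall's condition holds for this subset.

8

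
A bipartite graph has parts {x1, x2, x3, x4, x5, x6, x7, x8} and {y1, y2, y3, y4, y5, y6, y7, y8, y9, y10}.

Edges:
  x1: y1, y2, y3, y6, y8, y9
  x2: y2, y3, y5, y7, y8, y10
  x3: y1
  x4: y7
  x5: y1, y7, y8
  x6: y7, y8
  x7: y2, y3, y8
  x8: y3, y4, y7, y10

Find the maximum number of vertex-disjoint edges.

A valid assignment of size 7: x1–y6, x2–y10, x3–y1, x4–y7, x5–y8, x7–y2, x8–y3.
The set {x3, x4, x5, x6} has only 3 neighbours ({y1, y7, y8}), so by Hall's theorem at most 7 of the 8 left vertices can be matched.

7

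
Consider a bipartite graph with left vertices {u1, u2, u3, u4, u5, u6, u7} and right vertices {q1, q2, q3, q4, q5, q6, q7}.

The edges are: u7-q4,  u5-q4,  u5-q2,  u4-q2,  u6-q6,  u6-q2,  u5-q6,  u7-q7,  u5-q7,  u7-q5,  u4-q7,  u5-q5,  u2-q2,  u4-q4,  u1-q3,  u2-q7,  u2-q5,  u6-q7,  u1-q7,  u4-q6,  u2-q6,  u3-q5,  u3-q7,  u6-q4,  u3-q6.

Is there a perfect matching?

No

The set {u2, u3, u4, u5, u6, u7} has only 5 neighbours ({q2, q4, q5, q6, q7}), so by Hall's theorem at most 6 of the 7 left vertices can be matched.
Hence no matching covers every left vertex.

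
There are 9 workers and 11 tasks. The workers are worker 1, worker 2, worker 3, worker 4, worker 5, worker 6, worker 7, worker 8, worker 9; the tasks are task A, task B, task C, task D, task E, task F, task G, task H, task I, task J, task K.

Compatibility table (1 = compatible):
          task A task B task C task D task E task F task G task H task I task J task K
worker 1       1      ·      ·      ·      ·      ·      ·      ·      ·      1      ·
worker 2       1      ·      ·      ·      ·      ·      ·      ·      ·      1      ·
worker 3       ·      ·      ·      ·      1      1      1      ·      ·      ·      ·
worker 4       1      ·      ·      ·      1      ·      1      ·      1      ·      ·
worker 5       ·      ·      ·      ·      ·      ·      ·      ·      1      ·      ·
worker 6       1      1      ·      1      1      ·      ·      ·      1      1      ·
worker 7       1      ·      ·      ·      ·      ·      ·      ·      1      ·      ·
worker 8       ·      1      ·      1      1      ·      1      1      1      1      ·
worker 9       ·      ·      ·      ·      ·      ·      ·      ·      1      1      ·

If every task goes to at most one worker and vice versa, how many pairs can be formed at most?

One maximum matching: worker 1–task A, worker 2–task J, worker 3–task F, worker 4–task G, worker 5–task I, worker 6–task E, worker 8–task D.
The set {worker 1, worker 2, worker 5, worker 7, worker 9} has only 3 neighbours ({task A, task I, task J}), so by Hall's theorem at most 7 of the 9 workers can be matched.

7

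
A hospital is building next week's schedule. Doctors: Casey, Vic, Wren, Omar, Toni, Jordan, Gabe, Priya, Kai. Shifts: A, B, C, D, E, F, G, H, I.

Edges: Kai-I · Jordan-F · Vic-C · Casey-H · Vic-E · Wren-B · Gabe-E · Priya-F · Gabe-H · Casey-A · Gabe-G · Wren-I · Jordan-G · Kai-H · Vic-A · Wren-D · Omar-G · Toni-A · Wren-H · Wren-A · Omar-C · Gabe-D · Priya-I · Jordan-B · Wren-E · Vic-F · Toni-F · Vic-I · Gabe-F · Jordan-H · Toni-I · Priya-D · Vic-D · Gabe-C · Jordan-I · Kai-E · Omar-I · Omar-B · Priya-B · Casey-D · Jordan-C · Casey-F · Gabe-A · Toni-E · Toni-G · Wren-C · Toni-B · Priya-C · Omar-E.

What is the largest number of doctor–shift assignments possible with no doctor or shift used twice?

9

For example, pair Casey–D, Vic–C, Wren–A, Omar–B, Toni–I, Jordan–H, Gabe–G, Priya–F, Kai–E.
All 9 doctors are matched, so no larger matching exists.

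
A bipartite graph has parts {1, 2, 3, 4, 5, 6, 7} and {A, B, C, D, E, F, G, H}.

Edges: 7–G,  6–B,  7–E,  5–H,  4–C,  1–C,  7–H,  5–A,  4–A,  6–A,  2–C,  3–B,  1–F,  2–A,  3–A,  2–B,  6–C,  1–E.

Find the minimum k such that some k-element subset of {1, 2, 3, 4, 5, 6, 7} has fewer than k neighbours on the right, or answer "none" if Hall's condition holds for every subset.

Take S = {2, 3, 4, 6}. Its neighbourhood is {A, B, C}, so |N(S)| = 3 < |S| = 4.
Every subset of size less than 4 has at least as many neighbours as members, so 4 is the minimum.

4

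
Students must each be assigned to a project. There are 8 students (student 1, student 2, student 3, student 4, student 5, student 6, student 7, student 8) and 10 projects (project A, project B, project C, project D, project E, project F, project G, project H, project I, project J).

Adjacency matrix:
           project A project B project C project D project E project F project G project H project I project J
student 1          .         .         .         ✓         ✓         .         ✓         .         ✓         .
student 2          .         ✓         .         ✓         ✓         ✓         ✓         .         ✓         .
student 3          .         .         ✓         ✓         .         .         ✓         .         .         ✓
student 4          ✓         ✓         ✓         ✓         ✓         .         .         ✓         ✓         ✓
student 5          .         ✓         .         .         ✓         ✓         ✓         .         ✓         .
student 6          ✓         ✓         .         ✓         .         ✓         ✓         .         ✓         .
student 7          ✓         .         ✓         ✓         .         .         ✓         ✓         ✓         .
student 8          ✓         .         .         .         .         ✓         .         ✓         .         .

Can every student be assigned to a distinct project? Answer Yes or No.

Yes

For example, pair student 1→project D, student 2→project G, student 3→project J, student 4→project I, student 5→project E, student 6→project F, student 7→project H, student 8→project A.
All 8 students are covered.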